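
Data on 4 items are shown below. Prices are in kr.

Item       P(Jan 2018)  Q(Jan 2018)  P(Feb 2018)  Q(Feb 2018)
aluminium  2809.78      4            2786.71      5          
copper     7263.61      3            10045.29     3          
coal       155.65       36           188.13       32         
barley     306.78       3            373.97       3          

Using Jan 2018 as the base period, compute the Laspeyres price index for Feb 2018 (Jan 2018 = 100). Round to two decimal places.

124.33

Laspeyres price index uses base-period quantities as weights.
ΣP(Feb 2018)·Q(Jan 2018) = 2786.71×4 + 10045.29×3 + 188.13×36 + 373.97×3 = 11146.84 + 30135.87 + 6772.68 + 1121.91 = 49177.3
ΣP(Jan 2018)·Q(Jan 2018) = 2809.78×4 + 7263.61×3 + 155.65×36 + 306.78×3 = 11239.12 + 21790.83 + 5603.4 + 920.34 = 39553.69
Index = 49177.3 / 39553.69 × 100 = 124.3305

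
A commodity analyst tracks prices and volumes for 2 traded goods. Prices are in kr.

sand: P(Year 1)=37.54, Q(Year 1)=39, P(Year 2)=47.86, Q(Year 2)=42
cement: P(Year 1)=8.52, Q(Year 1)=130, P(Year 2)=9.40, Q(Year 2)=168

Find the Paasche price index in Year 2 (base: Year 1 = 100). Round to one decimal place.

Paasche price index uses current-period quantities as weights.
ΣP(Year 2)·Q(Year 2) = 47.86×42 + 9.40×168 = 2010.12 + 1579.2 = 3589.32
ΣP(Year 1)·Q(Year 2) = 37.54×42 + 8.52×168 = 1576.68 + 1431.36 = 3008.04
Index = 3589.32 / 3008.04 × 100 = 119.3242

119.3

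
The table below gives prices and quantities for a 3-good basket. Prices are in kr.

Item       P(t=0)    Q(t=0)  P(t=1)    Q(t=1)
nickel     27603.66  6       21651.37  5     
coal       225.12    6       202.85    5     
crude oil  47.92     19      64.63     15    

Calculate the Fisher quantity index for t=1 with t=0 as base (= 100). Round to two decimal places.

83.30

Laspeyres component (base-period weights):
ΣP(t=0)Q(t=1) = 27603.66×5 + 225.12×5 + 47.92×15 = 138018.3 + 1125.6 + 718.8 = 139862.7
ΣP(t=0)Q(t=0) = 27603.66×6 + 225.12×6 + 47.92×19 = 165621.96 + 1350.72 + 910.48 = 167883.16
L = 139862.7 / 167883.16 × 100 = 83.3095
Paasche component (current-period weights):
ΣP(t=1)Q(t=1) = 21651.37×5 + 202.85×5 + 64.63×15 = 108256.85 + 1014.25 + 969.45 = 110240.55
ΣP(t=1)Q(t=0) = 21651.37×6 + 202.85×6 + 64.63×19 = 129908.22 + 1217.1 + 1227.97 = 132353.29
P = 110240.55 / 132353.29 × 100 = 83.2926
Fisher = √(L × P) = √(83.3095 × 83.2926) = 83.3011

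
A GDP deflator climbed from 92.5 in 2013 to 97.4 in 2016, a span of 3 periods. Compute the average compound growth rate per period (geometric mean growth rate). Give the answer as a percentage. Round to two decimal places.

1.74%

Growth factor = (97.4/92.5)^(1/3) = (1.052973)^(1/3) = 1.017355
Growth rate = 1.017355 − 1 = 0.017355 = 1.7355%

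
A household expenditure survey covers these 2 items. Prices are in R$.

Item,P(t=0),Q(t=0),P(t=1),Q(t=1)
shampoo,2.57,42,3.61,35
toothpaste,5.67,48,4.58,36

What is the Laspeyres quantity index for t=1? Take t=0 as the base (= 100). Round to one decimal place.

Laspeyres quantity index uses base-period prices as weights.
ΣP(t=0)·Q(t=1) = 2.57×35 + 5.67×36 = 89.95 + 204.12 = 294.07
ΣP(t=0)·Q(t=0) = 2.57×42 + 5.67×48 = 107.94 + 272.16 = 380.1
Index = 294.07 / 380.1 × 100 = 77.3665

77.4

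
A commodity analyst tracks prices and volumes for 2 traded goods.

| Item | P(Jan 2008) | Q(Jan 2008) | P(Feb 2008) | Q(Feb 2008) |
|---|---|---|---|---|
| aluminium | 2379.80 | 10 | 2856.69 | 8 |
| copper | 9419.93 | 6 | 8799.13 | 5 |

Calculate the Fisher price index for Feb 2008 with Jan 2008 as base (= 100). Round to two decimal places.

Laspeyres component (base-period weights):
ΣP(Feb 2008)Q(Jan 2008) = 2856.69×10 + 8799.13×6 = 28566.9 + 52794.78 = 81361.68
ΣP(Jan 2008)Q(Jan 2008) = 2379.80×10 + 9419.93×6 = 23798 + 56519.58 = 80317.58
L = 81361.68 / 80317.58 × 100 = 101.3000
Paasche component (current-period weights):
ΣP(Feb 2008)Q(Feb 2008) = 2856.69×8 + 8799.13×5 = 22853.52 + 43995.65 = 66849.17
ΣP(Jan 2008)Q(Feb 2008) = 2379.80×8 + 9419.93×5 = 19038.4 + 47099.65 = 66138.05
P = 66849.17 / 66138.05 × 100 = 101.0752
Fisher = √(L × P) = √(101.3000 × 101.0752) = 101.1875

101.19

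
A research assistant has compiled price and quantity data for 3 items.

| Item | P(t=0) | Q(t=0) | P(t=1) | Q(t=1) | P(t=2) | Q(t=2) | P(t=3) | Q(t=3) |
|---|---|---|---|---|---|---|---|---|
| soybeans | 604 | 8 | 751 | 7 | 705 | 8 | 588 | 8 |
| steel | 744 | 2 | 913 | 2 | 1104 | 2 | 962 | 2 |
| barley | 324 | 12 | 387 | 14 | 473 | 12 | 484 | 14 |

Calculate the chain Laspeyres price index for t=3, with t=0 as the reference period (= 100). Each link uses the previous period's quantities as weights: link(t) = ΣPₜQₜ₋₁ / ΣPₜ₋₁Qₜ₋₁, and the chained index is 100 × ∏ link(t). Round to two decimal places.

123.77

Link t=0→t=1:
ΣP(t=1)Q(t=0) = 751×8 + 913×2 + 387×12 = 6008 + 1826 + 4644 = 12478
ΣP(t=0)Q(t=0) = 604×8 + 744×2 + 324×12 = 4832 + 1488 + 3888 = 10208
link = 12478/10208 = 1.222375
Link t=1→t=2:
ΣP(t=2)Q(t=1) = 705×7 + 1104×2 + 473×14 = 4935 + 2208 + 6622 = 13765
ΣP(t=1)Q(t=1) = 751×7 + 913×2 + 387×14 = 5257 + 1826 + 5418 = 12501
link = 13765/12501 = 1.101112
Link t=2→t=3:
ΣP(t=3)Q(t=2) = 588×8 + 962×2 + 484×12 = 4704 + 1924 + 5808 = 12436
ΣP(t=2)Q(t=2) = 705×8 + 1104×2 + 473×12 = 5640 + 2208 + 5676 = 13524
link = 12436/13524 = 0.919550
Chained index = 100 × 1.222375 × 1.101112 × 0.919550 = 123.7688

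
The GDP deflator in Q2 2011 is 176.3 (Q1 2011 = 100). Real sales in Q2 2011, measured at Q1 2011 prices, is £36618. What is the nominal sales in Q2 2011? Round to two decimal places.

64557.53

Nominal = Real × (Index/100) = 36618 × (176.3/100)
        = 36618 × 1.763 = 64557.5340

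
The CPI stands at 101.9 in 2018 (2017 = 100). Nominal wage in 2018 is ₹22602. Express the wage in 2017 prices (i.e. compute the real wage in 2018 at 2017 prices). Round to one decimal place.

Real = Nominal ÷ (Index/100) = 22602 ÷ (101.9/100)
     = 22602 ÷ 1.019 = 22180.5692

22180.6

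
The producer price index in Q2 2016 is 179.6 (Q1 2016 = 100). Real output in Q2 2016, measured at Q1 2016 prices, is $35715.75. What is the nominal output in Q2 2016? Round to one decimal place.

64145.5

Nominal = Real × (Index/100) = 35715.75 × (179.6/100)
        = 35715.75 × 1.796 = 64145.4870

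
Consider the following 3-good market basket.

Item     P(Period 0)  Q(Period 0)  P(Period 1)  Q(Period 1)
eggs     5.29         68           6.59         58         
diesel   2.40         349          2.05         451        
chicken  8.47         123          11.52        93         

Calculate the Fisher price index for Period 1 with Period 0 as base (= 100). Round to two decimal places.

112.20

Laspeyres component (base-period weights):
ΣP(Period 1)Q(Period 0) = 6.59×68 + 2.05×349 + 11.52×123 = 448.12 + 715.45 + 1416.96 = 2580.53
ΣP(Period 0)Q(Period 0) = 5.29×68 + 2.40×349 + 8.47×123 = 359.72 + 837.6 + 1041.81 = 2239.13
L = 2580.53 / 2239.13 × 100 = 115.2470
Paasche component (current-period weights):
ΣP(Period 1)Q(Period 1) = 6.59×58 + 2.05×451 + 11.52×93 = 382.22 + 924.55 + 1071.36 = 2378.13
ΣP(Period 0)Q(Period 1) = 5.29×58 + 2.40×451 + 8.47×93 = 306.82 + 1082.4 + 787.71 = 2176.93
P = 2378.13 / 2176.93 × 100 = 109.2424
Fisher = √(L × P) = √(115.2470 × 109.2424) = 112.2045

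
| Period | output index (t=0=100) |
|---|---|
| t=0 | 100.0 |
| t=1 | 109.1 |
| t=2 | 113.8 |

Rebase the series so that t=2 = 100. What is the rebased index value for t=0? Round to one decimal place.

87.9

Rebased(t=0) = 100.0 / 113.8 × 100 = 87.8735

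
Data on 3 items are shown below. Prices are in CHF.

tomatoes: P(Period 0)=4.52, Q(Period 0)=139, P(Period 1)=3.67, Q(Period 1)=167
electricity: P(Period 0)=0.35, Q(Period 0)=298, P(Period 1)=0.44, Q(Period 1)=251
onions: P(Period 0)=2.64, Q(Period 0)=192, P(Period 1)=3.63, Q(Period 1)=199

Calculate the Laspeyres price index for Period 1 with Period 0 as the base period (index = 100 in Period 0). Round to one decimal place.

108.0

Laspeyres price index uses base-period quantities as weights.
ΣP(Period 1)·Q(Period 0) = 3.67×139 + 0.44×298 + 3.63×192 = 510.13 + 131.12 + 696.96 = 1338.21
ΣP(Period 0)·Q(Period 0) = 4.52×139 + 0.35×298 + 2.64×192 = 628.28 + 104.3 + 506.88 = 1239.46
Index = 1338.21 / 1239.46 × 100 = 107.9672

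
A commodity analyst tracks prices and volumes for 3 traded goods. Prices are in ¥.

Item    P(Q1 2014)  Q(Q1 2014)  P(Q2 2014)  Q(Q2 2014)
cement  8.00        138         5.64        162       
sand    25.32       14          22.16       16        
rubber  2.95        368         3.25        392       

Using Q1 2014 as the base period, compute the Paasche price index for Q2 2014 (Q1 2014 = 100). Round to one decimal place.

Paasche price index uses current-period quantities as weights.
ΣP(Q2 2014)·Q(Q2 2014) = 5.64×162 + 22.16×16 + 3.25×392 = 913.68 + 354.56 + 1274 = 2542.24
ΣP(Q1 2014)·Q(Q2 2014) = 8.00×162 + 25.32×16 + 2.95×392 = 1296 + 405.12 + 1156.4 = 2857.52
Index = 2542.24 / 2857.52 × 100 = 88.9667

89.0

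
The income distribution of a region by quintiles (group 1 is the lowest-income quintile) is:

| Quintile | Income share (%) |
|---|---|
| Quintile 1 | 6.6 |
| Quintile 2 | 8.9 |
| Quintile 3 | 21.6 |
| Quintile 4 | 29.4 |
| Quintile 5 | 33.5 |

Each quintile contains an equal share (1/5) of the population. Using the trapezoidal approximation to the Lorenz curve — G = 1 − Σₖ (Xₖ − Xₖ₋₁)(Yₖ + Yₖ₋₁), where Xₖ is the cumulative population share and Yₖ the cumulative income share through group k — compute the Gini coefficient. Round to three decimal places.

Cumulative income shares Yₖ: 0.0660, 0.1550, 0.3710, 0.6650, 1.0000
Σ (Xₖ−Xₖ₋₁)(Yₖ+Yₖ₋₁) = (1/5)(0.0660+0.0000) + (1/5)(0.1550+0.0660) + (1/5)(0.3710+0.1550) + (1/5)(0.6650+0.3710) + (1/5)(1.0000+0.6650)
  = 0.0132 + 0.0442 + 0.1052 + 0.2072 + 0.3330 = 0.7028
G = 1 − 0.7028 = 0.2972

0.297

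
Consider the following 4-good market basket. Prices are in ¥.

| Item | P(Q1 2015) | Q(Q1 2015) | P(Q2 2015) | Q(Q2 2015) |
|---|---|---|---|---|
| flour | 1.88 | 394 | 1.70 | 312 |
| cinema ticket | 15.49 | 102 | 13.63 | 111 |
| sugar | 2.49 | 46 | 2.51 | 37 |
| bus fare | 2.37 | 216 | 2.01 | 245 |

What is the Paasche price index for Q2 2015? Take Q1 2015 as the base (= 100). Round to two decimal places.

Paasche price index uses current-period quantities as weights.
ΣP(Q2 2015)·Q(Q2 2015) = 1.70×312 + 13.63×111 + 2.51×37 + 2.01×245 = 530.4 + 1512.93 + 92.87 + 492.45 = 2628.65
ΣP(Q1 2015)·Q(Q2 2015) = 1.88×312 + 15.49×111 + 2.49×37 + 2.37×245 = 586.56 + 1719.39 + 92.13 + 580.65 = 2978.73
Index = 2628.65 / 2978.73 × 100 = 88.2473

88.25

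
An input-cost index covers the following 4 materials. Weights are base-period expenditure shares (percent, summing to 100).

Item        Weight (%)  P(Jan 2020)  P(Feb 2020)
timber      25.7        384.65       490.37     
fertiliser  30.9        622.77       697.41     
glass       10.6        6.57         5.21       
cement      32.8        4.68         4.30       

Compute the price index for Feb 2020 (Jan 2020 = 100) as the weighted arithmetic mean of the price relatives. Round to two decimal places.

timber: 25.7 × (490.37/384.65) = 25.7 × 1.274847 = 32.7636
fertiliser: 30.9 × (697.41/622.77) = 30.9 × 1.119852 = 34.6034
glass: 10.6 × (5.21/6.57) = 10.6 × 0.792998 = 8.4058
cement: 32.8 × (4.30/4.68) = 32.8 × 0.918803 = 30.1368
Index = Σ wᵢ·(p₁ᵢ/p₀ᵢ) = 32.7636 + 34.6034 + 8.4058 + 30.1368 = 105.9095

105.91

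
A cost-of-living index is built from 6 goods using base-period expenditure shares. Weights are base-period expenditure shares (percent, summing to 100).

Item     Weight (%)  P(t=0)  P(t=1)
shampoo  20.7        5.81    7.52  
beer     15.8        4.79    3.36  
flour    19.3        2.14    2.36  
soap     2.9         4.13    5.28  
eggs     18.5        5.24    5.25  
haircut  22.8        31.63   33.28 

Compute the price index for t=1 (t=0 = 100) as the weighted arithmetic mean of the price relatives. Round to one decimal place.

105.4

shampoo: 20.7 × (7.52/5.81) = 20.7 × 1.294320 = 26.7924
beer: 15.8 × (3.36/4.79) = 15.8 × 0.701461 = 11.0831
flour: 19.3 × (2.36/2.14) = 19.3 × 1.102804 = 21.2841
soap: 2.9 × (5.28/4.13) = 2.9 × 1.278450 = 3.7075
eggs: 18.5 × (5.25/5.24) = 18.5 × 1.001908 = 18.5353
haircut: 22.8 × (33.28/31.63) = 22.8 × 1.052166 = 23.9894
Index = Σ wᵢ·(p₁ᵢ/p₀ᵢ) = 26.7924 + 11.0831 + 21.2841 + 3.7075 + 18.5353 + 23.9894 = 105.3918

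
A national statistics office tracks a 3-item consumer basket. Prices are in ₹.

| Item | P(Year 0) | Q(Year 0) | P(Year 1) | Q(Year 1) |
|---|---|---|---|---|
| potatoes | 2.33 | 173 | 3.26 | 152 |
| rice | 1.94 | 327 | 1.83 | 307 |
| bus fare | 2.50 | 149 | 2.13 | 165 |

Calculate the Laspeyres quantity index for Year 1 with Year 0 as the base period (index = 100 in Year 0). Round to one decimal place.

Laspeyres quantity index uses base-period prices as weights.
ΣP(Year 0)·Q(Year 1) = 2.33×152 + 1.94×307 + 2.50×165 = 354.16 + 595.58 + 412.5 = 1362.24
ΣP(Year 0)·Q(Year 0) = 2.33×173 + 1.94×327 + 2.50×149 = 403.09 + 634.38 + 372.5 = 1409.97
Index = 1362.24 / 1409.97 × 100 = 96.6148

96.6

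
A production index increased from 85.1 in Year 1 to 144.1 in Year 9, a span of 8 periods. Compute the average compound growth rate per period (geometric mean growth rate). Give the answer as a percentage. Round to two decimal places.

Growth factor = (144.1/85.1)^(1/8) = (1.693302)^(1/8) = 1.068051
Growth rate = 1.068051 − 1 = 0.068051 = 6.8051%

6.81%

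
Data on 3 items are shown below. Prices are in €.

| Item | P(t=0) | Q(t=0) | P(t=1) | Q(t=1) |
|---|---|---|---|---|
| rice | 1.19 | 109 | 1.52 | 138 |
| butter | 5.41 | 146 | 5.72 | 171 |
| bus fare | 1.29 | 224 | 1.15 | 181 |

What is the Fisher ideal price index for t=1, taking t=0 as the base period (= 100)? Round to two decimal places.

Laspeyres component (base-period weights):
ΣP(t=1)Q(t=0) = 1.52×109 + 5.72×146 + 1.15×224 = 165.68 + 835.12 + 257.6 = 1258.4
ΣP(t=0)Q(t=0) = 1.19×109 + 5.41×146 + 1.29×224 = 129.71 + 789.86 + 288.96 = 1208.53
L = 1258.4 / 1208.53 × 100 = 104.1265
Paasche component (current-period weights):
ΣP(t=1)Q(t=1) = 1.52×138 + 5.72×171 + 1.15×181 = 209.76 + 978.12 + 208.15 = 1396.03
ΣP(t=0)Q(t=1) = 1.19×138 + 5.41×171 + 1.29×181 = 164.22 + 925.11 + 233.49 = 1322.82
P = 1396.03 / 1322.82 × 100 = 105.5344
Fisher = √(L × P) = √(104.1265 × 105.5344) = 104.8281

104.83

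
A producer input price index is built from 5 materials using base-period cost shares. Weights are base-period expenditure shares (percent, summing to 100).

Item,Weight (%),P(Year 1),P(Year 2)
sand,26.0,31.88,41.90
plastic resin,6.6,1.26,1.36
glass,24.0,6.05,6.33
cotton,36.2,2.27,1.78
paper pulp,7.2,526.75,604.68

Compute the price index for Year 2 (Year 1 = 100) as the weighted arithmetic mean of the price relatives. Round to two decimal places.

103.06

sand: 26.0 × (41.90/31.88) = 26.0 × 1.314304 = 34.1719
plastic resin: 6.6 × (1.36/1.26) = 6.6 × 1.079365 = 7.1238
glass: 24.0 × (6.33/6.05) = 24.0 × 1.046281 = 25.1107
cotton: 36.2 × (1.78/2.27) = 36.2 × 0.784141 = 28.3859
paper pulp: 7.2 × (604.68/526.75) = 7.2 × 1.147945 = 8.2652
Index = Σ wᵢ·(p₁ᵢ/p₀ᵢ) = 34.1719 + 7.1238 + 25.1107 + 28.3859 + 8.2652 = 103.0576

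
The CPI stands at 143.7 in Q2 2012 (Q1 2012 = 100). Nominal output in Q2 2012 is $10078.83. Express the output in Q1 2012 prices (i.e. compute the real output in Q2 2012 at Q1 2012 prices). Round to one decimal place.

7013.8

Real = Nominal ÷ (Index/100) = 10078.83 ÷ (143.7/100)
     = 10078.83 ÷ 1.437 = 7013.7996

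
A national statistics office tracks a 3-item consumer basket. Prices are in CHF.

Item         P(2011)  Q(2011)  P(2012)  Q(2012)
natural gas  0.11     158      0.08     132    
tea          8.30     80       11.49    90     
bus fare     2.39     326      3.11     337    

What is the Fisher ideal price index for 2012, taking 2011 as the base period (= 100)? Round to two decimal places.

133.39

Laspeyres component (base-period weights):
ΣP(2012)Q(2011) = 0.08×158 + 11.49×80 + 3.11×326 = 12.64 + 919.2 + 1013.86 = 1945.7
ΣP(2011)Q(2011) = 0.11×158 + 8.30×80 + 2.39×326 = 17.38 + 664 + 779.14 = 1460.52
L = 1945.7 / 1460.52 × 100 = 133.2197
Paasche component (current-period weights):
ΣP(2012)Q(2012) = 0.08×132 + 11.49×90 + 3.11×337 = 10.56 + 1034.1 + 1048.07 = 2092.73
ΣP(2011)Q(2012) = 0.11×132 + 8.30×90 + 2.39×337 = 14.52 + 747 + 805.43 = 1566.95
P = 2092.73 / 1566.95 × 100 = 133.5544
Fisher = √(L × P) = √(133.2197 × 133.5544) = 133.3869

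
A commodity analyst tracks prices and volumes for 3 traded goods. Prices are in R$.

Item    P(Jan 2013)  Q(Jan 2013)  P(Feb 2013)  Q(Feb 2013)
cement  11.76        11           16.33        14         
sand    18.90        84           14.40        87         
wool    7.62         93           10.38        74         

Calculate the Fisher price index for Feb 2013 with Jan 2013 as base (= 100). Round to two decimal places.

95.93

Laspeyres component (base-period weights):
ΣP(Feb 2013)Q(Jan 2013) = 16.33×11 + 14.40×84 + 10.38×93 = 179.63 + 1209.6 + 965.34 = 2354.57
ΣP(Jan 2013)Q(Jan 2013) = 11.76×11 + 18.90×84 + 7.62×93 = 129.36 + 1587.6 + 708.66 = 2425.62
L = 2354.57 / 2425.62 × 100 = 97.0709
Paasche component (current-period weights):
ΣP(Feb 2013)Q(Feb 2013) = 16.33×14 + 14.40×87 + 10.38×74 = 228.62 + 1252.8 + 768.12 = 2249.54
ΣP(Jan 2013)Q(Feb 2013) = 11.76×14 + 18.90×87 + 7.62×74 = 164.64 + 1644.3 + 563.88 = 2372.82
P = 2249.54 / 2372.82 × 100 = 94.8045
Fisher = √(L × P) = √(97.0709 × 94.8045) = 95.9310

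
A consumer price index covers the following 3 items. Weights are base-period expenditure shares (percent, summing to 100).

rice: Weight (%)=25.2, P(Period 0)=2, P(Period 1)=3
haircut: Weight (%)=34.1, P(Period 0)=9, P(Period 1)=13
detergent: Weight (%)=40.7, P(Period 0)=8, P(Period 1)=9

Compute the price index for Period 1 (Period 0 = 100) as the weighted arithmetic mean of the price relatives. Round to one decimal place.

132.8

rice: 25.2 × (3/2) = 25.2 × 1.500000 = 37.8000
haircut: 34.1 × (13/9) = 34.1 × 1.444444 = 49.2556
detergent: 40.7 × (9/8) = 40.7 × 1.125000 = 45.7875
Index = Σ wᵢ·(p₁ᵢ/p₀ᵢ) = 37.8000 + 49.2556 + 45.7875 = 132.8431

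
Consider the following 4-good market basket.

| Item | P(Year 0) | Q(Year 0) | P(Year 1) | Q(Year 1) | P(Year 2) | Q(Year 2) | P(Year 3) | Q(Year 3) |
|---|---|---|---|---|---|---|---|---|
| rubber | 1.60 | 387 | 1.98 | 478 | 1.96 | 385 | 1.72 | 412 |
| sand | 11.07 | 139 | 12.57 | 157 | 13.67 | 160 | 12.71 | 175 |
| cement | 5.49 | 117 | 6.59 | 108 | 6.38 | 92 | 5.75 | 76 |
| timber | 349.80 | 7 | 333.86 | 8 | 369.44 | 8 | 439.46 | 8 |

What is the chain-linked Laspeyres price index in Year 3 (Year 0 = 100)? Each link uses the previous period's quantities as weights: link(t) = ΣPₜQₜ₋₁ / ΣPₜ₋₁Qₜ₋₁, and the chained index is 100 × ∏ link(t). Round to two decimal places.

118.84

Link Year 0→Year 1:
ΣP(Year 1)Q(Year 0) = 1.98×387 + 12.57×139 + 6.59×117 + 333.86×7 = 766.26 + 1747.23 + 771.03 + 2337.02 = 5621.54
ΣP(Year 0)Q(Year 0) = 1.60×387 + 11.07×139 + 5.49×117 + 349.80×7 = 619.2 + 1538.73 + 642.33 + 2448.6 = 5248.86
link = 5621.54/5248.86 = 1.071002
Link Year 1→Year 2:
ΣP(Year 2)Q(Year 1) = 1.96×478 + 13.67×157 + 6.38×108 + 369.44×8 = 936.88 + 2146.19 + 689.04 + 2955.52 = 6727.63
ΣP(Year 1)Q(Year 1) = 1.98×478 + 12.57×157 + 6.59×108 + 333.86×8 = 946.44 + 1973.49 + 711.72 + 2670.88 = 6302.53
link = 6727.63/6302.53 = 1.067449
Link Year 2→Year 3:
ΣP(Year 3)Q(Year 2) = 1.72×385 + 12.71×160 + 5.75×92 + 439.46×8 = 662.2 + 2033.6 + 529 + 3515.68 = 6740.48
ΣP(Year 2)Q(Year 2) = 1.96×385 + 13.67×160 + 6.38×92 + 369.44×8 = 754.6 + 2187.2 + 586.96 + 2955.52 = 6484.28
link = 6740.48/6484.28 = 1.039511
Chained index = 100 × 1.071002 × 1.067449 × 1.039511 = 118.8411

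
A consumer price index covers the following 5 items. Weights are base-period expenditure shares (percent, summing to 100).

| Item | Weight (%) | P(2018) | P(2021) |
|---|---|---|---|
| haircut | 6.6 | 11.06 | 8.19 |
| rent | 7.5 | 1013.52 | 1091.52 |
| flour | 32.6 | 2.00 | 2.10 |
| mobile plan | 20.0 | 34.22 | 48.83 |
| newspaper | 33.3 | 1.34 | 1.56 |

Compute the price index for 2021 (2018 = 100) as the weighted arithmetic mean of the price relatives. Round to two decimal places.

haircut: 6.6 × (8.19/11.06) = 6.6 × 0.740506 = 4.8873
rent: 7.5 × (1091.52/1013.52) = 7.5 × 1.076960 = 8.0772
flour: 32.6 × (2.10/2.00) = 32.6 × 1.050000 = 34.2300
mobile plan: 20.0 × (48.83/34.22) = 20.0 × 1.426943 = 28.5389
newspaper: 33.3 × (1.56/1.34) = 33.3 × 1.164179 = 38.7672
Index = Σ wᵢ·(p₁ᵢ/p₀ᵢ) = 4.8873 + 8.0772 + 34.2300 + 28.5389 + 38.7672 = 114.5006

114.50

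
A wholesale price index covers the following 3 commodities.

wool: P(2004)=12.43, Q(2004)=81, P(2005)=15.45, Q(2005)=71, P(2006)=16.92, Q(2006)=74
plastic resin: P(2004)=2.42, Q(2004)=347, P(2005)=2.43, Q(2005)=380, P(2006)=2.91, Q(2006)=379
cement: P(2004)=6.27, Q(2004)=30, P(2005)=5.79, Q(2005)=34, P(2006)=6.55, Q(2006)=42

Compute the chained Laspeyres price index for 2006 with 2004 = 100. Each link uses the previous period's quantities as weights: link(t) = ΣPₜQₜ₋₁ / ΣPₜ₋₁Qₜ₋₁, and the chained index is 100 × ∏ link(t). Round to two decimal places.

127.20

Link 2004→2005:
ΣP(2005)Q(2004) = 15.45×81 + 2.43×347 + 5.79×30 = 1251.45 + 843.21 + 173.7 = 2268.36
ΣP(2004)Q(2004) = 12.43×81 + 2.42×347 + 6.27×30 = 1006.83 + 839.74 + 188.1 = 2034.67
link = 2268.36/2034.67 = 1.114854
Link 2005→2006:
ΣP(2006)Q(2005) = 16.92×71 + 2.91×380 + 6.55×34 = 1201.32 + 1105.8 + 222.7 = 2529.82
ΣP(2005)Q(2005) = 15.45×71 + 2.43×380 + 5.79×34 = 1096.95 + 923.4 + 196.86 = 2217.21
link = 2529.82/2217.21 = 1.140993
Chained index = 100 × 1.114854 × 1.140993 = 127.2040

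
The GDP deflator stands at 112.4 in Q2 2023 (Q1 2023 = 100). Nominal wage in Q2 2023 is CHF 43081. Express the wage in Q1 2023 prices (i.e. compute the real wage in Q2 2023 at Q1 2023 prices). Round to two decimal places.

Real = Nominal ÷ (Index/100) = 43081 ÷ (112.4/100)
     = 43081 ÷ 1.124 = 38328.2918

38328.29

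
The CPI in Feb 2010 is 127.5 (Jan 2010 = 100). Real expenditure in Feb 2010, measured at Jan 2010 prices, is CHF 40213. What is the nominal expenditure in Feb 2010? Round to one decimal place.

Nominal = Real × (Index/100) = 40213 × (127.5/100)
        = 40213 × 1.275 = 51271.5750

51271.6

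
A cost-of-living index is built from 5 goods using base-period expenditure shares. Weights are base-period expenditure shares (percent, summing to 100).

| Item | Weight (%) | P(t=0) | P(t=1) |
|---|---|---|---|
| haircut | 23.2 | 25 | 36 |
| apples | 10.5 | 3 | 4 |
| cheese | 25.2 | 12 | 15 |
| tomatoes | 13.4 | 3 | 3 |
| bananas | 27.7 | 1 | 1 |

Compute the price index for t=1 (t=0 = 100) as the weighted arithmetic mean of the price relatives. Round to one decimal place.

120.0

haircut: 23.2 × (36/25) = 23.2 × 1.440000 = 33.4080
apples: 10.5 × (4/3) = 10.5 × 1.333333 = 14.0000
cheese: 25.2 × (15/12) = 25.2 × 1.250000 = 31.5000
tomatoes: 13.4 × (3/3) = 13.4 × 1.000000 = 13.4000
bananas: 27.7 × (1/1) = 27.7 × 1.000000 = 27.7000
Index = Σ wᵢ·(p₁ᵢ/p₀ᵢ) = 33.4080 + 14.0000 + 31.5000 + 13.4000 + 27.7000 = 120.0080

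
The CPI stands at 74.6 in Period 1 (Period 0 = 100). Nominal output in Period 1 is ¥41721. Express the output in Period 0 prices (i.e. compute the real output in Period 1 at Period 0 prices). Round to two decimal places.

Real = Nominal ÷ (Index/100) = 41721 ÷ (74.6/100)
     = 41721 ÷ 0.746 = 55926.2735

55926.27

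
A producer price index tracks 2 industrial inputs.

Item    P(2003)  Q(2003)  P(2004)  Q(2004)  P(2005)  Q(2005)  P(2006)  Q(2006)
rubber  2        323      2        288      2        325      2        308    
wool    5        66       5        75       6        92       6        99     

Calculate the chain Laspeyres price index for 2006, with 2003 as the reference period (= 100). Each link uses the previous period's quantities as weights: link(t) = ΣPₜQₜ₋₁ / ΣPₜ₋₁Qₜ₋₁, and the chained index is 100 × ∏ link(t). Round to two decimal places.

Link 2003→2004:
ΣP(2004)Q(2003) = 2×323 + 5×66 = 646 + 330 = 976
ΣP(2003)Q(2003) = 2×323 + 5×66 = 646 + 330 = 976
link = 976/976 = 1.000000
Link 2004→2005:
ΣP(2005)Q(2004) = 2×288 + 6×75 = 576 + 450 = 1026
ΣP(2004)Q(2004) = 2×288 + 5×75 = 576 + 375 = 951
link = 1026/951 = 1.078864
Link 2005→2006:
ΣP(2006)Q(2005) = 2×325 + 6×92 = 650 + 552 = 1202
ΣP(2005)Q(2005) = 2×325 + 6×92 = 650 + 552 = 1202
link = 1202/1202 = 1.000000
Chained index = 100 × 1.000000 × 1.078864 × 1.000000 = 107.8864

107.89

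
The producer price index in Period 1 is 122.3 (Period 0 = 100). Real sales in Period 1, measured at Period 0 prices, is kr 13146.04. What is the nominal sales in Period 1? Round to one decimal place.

Nominal = Real × (Index/100) = 13146.04 × (122.3/100)
        = 13146.04 × 1.223 = 16077.6069

16077.6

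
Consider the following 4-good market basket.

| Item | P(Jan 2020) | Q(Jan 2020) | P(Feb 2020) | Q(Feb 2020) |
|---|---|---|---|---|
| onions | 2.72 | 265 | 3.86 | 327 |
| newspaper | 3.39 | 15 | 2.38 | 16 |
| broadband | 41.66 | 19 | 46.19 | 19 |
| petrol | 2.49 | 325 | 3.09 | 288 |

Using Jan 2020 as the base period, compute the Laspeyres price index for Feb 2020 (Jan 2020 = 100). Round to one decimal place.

Laspeyres price index uses base-period quantities as weights.
ΣP(Feb 2020)·Q(Jan 2020) = 3.86×265 + 2.38×15 + 46.19×19 + 3.09×325 = 1022.9 + 35.7 + 877.61 + 1004.25 = 2940.46
ΣP(Jan 2020)·Q(Jan 2020) = 2.72×265 + 3.39×15 + 41.66×19 + 2.49×325 = 720.8 + 50.85 + 791.54 + 809.25 = 2372.44
Index = 2940.46 / 2372.44 × 100 = 123.9424

123.9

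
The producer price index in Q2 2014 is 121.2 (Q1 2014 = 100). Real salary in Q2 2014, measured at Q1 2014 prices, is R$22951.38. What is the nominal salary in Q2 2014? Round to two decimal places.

Nominal = Real × (Index/100) = 22951.38 × (121.2/100)
        = 22951.38 × 1.212 = 27817.0726

27817.07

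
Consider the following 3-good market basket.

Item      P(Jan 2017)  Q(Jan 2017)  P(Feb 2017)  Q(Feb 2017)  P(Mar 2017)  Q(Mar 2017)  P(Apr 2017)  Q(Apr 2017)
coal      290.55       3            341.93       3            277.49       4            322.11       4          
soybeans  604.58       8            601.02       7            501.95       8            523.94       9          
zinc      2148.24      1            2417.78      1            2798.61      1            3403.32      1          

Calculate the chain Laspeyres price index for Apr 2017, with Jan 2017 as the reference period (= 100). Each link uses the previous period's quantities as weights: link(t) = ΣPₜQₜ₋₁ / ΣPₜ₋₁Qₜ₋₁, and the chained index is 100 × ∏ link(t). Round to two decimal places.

109.96

Link Jan 2017→Feb 2017:
ΣP(Feb 2017)Q(Jan 2017) = 341.93×3 + 601.02×8 + 2417.78×1 = 1025.79 + 4808.16 + 2417.78 = 8251.73
ΣP(Jan 2017)Q(Jan 2017) = 290.55×3 + 604.58×8 + 2148.24×1 = 871.65 + 4836.64 + 2148.24 = 7856.53
link = 8251.73/7856.53 = 1.050302
Link Feb 2017→Mar 2017:
ΣP(Mar 2017)Q(Feb 2017) = 277.49×3 + 501.95×7 + 2798.61×1 = 832.47 + 3513.65 + 2798.61 = 7144.73
ΣP(Feb 2017)Q(Feb 2017) = 341.93×3 + 601.02×7 + 2417.78×1 = 1025.79 + 4207.14 + 2417.78 = 7650.71
link = 7144.73/7650.71 = 0.933865
Link Mar 2017→Apr 2017:
ΣP(Apr 2017)Q(Mar 2017) = 322.11×4 + 523.94×8 + 3403.32×1 = 1288.44 + 4191.52 + 3403.32 = 8883.28
ΣP(Mar 2017)Q(Mar 2017) = 277.49×4 + 501.95×8 + 2798.61×1 = 1109.96 + 4015.6 + 2798.61 = 7924.17
link = 8883.28/7924.17 = 1.121036
Chained index = 100 × 1.050302 × 0.933865 × 1.121036 = 109.9557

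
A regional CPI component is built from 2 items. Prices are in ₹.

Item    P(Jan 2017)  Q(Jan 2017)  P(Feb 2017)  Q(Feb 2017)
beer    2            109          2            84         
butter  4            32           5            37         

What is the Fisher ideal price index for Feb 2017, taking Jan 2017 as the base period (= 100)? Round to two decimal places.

Laspeyres component (base-period weights):
ΣP(Feb 2017)Q(Jan 2017) = 2×109 + 5×32 = 218 + 160 = 378
ΣP(Jan 2017)Q(Jan 2017) = 2×109 + 4×32 = 218 + 128 = 346
L = 378 / 346 × 100 = 109.2486
Paasche component (current-period weights):
ΣP(Feb 2017)Q(Feb 2017) = 2×84 + 5×37 = 168 + 185 = 353
ΣP(Jan 2017)Q(Feb 2017) = 2×84 + 4×37 = 168 + 148 = 316
P = 353 / 316 × 100 = 111.7089
Fisher = √(L × P) = √(109.2486 × 111.7089) = 110.4719

110.47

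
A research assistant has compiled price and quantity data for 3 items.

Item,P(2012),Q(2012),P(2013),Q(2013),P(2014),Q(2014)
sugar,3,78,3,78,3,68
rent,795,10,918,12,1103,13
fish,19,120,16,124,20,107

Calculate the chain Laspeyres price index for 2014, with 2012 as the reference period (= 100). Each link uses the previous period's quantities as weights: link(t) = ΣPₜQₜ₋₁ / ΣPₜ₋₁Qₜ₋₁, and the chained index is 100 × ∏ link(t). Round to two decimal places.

130.54

Link 2012→2013:
ΣP(2013)Q(2012) = 3×78 + 918×10 + 16×120 = 234 + 9180 + 1920 = 11334
ΣP(2012)Q(2012) = 3×78 + 795×10 + 19×120 = 234 + 7950 + 2280 = 10464
link = 11334/10464 = 1.083142
Link 2013→2014:
ΣP(2014)Q(2013) = 3×78 + 1103×12 + 20×124 = 234 + 13236 + 2480 = 15950
ΣP(2013)Q(2013) = 3×78 + 918×12 + 16×124 = 234 + 11016 + 1984 = 13234
link = 15950/13234 = 1.205229
Chained index = 100 × 1.083142 × 1.205229 = 130.5434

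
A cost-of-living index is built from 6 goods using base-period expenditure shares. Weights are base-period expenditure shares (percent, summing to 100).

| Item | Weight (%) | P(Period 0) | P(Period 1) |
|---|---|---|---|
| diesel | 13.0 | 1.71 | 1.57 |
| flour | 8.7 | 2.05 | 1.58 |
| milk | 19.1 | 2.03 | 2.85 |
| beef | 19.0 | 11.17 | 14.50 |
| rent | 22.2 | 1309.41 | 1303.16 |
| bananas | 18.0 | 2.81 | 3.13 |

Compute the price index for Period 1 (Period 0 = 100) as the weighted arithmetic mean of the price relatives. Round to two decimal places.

112.26

diesel: 13.0 × (1.57/1.71) = 13.0 × 0.918129 = 11.9357
flour: 8.7 × (1.58/2.05) = 8.7 × 0.770732 = 6.7054
milk: 19.1 × (2.85/2.03) = 19.1 × 1.403941 = 26.8153
beef: 19.0 × (14.50/11.17) = 19.0 × 1.298120 = 24.6643
rent: 22.2 × (1303.16/1309.41) = 22.2 × 0.995227 = 22.0940
bananas: 18.0 × (3.13/2.81) = 18.0 × 1.113879 = 20.0498
Index = Σ wᵢ·(p₁ᵢ/p₀ᵢ) = 11.9357 + 6.7054 + 26.8153 + 24.6643 + 22.0940 + 20.0498 = 112.2644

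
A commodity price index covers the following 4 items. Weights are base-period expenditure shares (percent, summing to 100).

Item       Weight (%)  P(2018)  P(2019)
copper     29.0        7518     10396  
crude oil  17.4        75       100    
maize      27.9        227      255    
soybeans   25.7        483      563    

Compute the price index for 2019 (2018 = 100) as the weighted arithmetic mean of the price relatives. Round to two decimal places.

124.60

copper: 29.0 × (10396/7518) = 29.0 × 1.382815 = 40.1016
crude oil: 17.4 × (100/75) = 17.4 × 1.333333 = 23.2000
maize: 27.9 × (255/227) = 27.9 × 1.123348 = 31.3414
soybeans: 25.7 × (563/483) = 25.7 × 1.165631 = 29.9567
Index = Σ wᵢ·(p₁ᵢ/p₀ᵢ) = 40.1016 + 23.2000 + 31.3414 + 29.9567 = 124.5998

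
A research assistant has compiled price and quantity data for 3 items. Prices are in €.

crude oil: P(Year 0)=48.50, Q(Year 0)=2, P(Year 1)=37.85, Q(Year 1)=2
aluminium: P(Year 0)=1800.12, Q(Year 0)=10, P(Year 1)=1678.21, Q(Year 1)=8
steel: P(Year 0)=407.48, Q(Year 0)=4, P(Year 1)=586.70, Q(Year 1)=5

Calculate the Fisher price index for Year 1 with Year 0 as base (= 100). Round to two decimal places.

Laspeyres component (base-period weights):
ΣP(Year 1)Q(Year 0) = 37.85×2 + 1678.21×10 + 586.70×4 = 75.7 + 16782.1 + 2346.8 = 19204.6
ΣP(Year 0)Q(Year 0) = 48.50×2 + 1800.12×10 + 407.48×4 = 97 + 18001.2 + 1629.92 = 19728.12
L = 19204.6 / 19728.12 × 100 = 97.3463
Paasche component (current-period weights):
ΣP(Year 1)Q(Year 1) = 37.85×2 + 1678.21×8 + 586.70×5 = 75.7 + 13425.68 + 2933.5 = 16434.88
ΣP(Year 0)Q(Year 1) = 48.50×2 + 1800.12×8 + 407.48×5 = 97 + 14400.96 + 2037.4 = 16535.36
P = 16434.88 / 16535.36 × 100 = 99.3923
Fisher = √(L × P) = √(97.3463 × 99.3923) = 98.3640

98.36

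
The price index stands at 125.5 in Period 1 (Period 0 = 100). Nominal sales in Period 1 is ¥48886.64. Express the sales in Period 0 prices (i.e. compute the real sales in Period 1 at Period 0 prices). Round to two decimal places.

Real = Nominal ÷ (Index/100) = 48886.64 ÷ (125.5/100)
     = 48886.64 ÷ 1.255 = 38953.4980

38953.50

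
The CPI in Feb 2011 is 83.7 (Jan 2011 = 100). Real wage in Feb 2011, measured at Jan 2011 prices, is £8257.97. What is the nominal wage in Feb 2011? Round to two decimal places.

Nominal = Real × (Index/100) = 8257.97 × (83.7/100)
        = 8257.97 × 0.837 = 6911.9209

6911.92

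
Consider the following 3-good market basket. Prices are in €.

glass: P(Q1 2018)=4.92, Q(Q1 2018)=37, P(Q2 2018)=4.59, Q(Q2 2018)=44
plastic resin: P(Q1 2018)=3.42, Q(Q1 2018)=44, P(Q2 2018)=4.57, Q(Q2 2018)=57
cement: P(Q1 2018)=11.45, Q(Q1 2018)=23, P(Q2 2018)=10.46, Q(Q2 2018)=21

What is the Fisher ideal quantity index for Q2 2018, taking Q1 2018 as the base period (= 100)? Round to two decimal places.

Laspeyres component (base-period weights):
ΣP(Q1 2018)Q(Q2 2018) = 4.92×44 + 3.42×57 + 11.45×21 = 216.48 + 194.94 + 240.45 = 651.87
ΣP(Q1 2018)Q(Q1 2018) = 4.92×37 + 3.42×44 + 11.45×23 = 182.04 + 150.48 + 263.35 = 595.87
L = 651.87 / 595.87 × 100 = 109.3980
Paasche component (current-period weights):
ΣP(Q2 2018)Q(Q2 2018) = 4.59×44 + 4.57×57 + 10.46×21 = 201.96 + 260.49 + 219.66 = 682.11
ΣP(Q2 2018)Q(Q1 2018) = 4.59×37 + 4.57×44 + 10.46×23 = 169.83 + 201.08 + 240.58 = 611.49
P = 682.11 / 611.49 × 100 = 111.5488
Fisher = √(L × P) = √(109.3980 × 111.5488) = 110.4682

110.47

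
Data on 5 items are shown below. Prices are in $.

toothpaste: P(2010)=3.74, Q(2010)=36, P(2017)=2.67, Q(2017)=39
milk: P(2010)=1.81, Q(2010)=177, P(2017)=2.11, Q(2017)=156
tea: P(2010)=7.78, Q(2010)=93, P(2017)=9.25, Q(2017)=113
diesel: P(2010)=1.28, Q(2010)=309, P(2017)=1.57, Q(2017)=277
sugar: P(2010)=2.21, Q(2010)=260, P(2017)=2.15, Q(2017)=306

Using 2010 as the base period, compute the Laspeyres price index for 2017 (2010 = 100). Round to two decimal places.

Laspeyres price index uses base-period quantities as weights.
ΣP(2017)·Q(2010) = 2.67×36 + 2.11×177 + 9.25×93 + 1.57×309 + 2.15×260 = 96.12 + 373.47 + 860.25 + 485.13 + 559 = 2373.97
ΣP(2010)·Q(2010) = 3.74×36 + 1.81×177 + 7.78×93 + 1.28×309 + 2.21×260 = 134.64 + 320.37 + 723.54 + 395.52 + 574.6 = 2148.67
Index = 2373.97 / 2148.67 × 100 = 110.4856

110.49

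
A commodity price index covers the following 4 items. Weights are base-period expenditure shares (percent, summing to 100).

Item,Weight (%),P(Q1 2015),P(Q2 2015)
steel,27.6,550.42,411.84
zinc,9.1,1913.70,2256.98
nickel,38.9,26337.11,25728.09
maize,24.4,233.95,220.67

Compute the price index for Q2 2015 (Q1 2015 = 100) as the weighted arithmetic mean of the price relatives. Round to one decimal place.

92.4

steel: 27.6 × (411.84/550.42) = 27.6 × 0.748229 = 20.6511
zinc: 9.1 × (2256.98/1913.70) = 9.1 × 1.179380 = 10.7324
nickel: 38.9 × (25728.09/26337.11) = 38.9 × 0.976876 = 38.0005
maize: 24.4 × (220.67/233.95) = 24.4 × 0.943236 = 23.0150
Index = Σ wᵢ·(p₁ᵢ/p₀ᵢ) = 20.6511 + 10.7324 + 38.0005 + 23.0150 = 92.3989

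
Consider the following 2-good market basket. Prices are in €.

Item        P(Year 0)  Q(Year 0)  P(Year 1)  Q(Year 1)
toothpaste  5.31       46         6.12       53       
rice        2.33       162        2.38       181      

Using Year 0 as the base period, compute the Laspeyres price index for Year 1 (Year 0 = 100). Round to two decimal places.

107.30

Laspeyres price index uses base-period quantities as weights.
ΣP(Year 1)·Q(Year 0) = 6.12×46 + 2.38×162 = 281.52 + 385.56 = 667.08
ΣP(Year 0)·Q(Year 0) = 5.31×46 + 2.33×162 = 244.26 + 377.46 = 621.72
Index = 667.08 / 621.72 × 100 = 107.2959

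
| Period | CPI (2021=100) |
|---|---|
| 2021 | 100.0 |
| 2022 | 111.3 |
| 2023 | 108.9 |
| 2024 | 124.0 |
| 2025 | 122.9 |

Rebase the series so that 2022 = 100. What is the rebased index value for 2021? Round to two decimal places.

89.85

Rebased(2021) = 100.0 / 111.3 × 100 = 89.8473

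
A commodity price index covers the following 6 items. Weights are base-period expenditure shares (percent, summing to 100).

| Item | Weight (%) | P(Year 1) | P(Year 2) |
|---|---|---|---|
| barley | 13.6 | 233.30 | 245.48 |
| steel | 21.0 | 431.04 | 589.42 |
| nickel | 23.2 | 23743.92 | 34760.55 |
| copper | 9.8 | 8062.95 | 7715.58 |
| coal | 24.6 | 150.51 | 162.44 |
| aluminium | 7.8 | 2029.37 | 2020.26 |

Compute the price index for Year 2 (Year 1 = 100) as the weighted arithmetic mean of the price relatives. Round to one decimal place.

120.7

barley: 13.6 × (245.48/233.30) = 13.6 × 1.052207 = 14.3100
steel: 21.0 × (589.42/431.04) = 21.0 × 1.367437 = 28.7162
nickel: 23.2 × (34760.55/23743.92) = 23.2 × 1.463977 = 33.9643
copper: 9.8 × (7715.58/8062.95) = 9.8 × 0.956918 = 9.3778
coal: 24.6 × (162.44/150.51) = 24.6 × 1.079264 = 26.5499
aluminium: 7.8 × (2020.26/2029.37) = 7.8 × 0.995511 = 7.7650
Index = Σ wᵢ·(p₁ᵢ/p₀ᵢ) = 14.3100 + 28.7162 + 33.9643 + 9.3778 + 26.5499 + 7.7650 = 120.6831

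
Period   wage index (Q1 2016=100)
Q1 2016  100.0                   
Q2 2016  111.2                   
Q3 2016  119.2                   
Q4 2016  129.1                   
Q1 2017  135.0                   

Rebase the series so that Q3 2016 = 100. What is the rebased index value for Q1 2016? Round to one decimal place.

Rebased(Q1 2016) = 100.0 / 119.2 × 100 = 83.8926

83.9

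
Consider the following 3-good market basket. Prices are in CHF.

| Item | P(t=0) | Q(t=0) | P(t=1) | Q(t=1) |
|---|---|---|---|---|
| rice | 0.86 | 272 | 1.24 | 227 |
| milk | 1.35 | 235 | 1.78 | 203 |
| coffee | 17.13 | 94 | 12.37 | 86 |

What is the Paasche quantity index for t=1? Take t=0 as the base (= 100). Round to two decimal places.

Paasche quantity index uses current-period prices as weights.
ΣP(t=1)·Q(t=1) = 1.24×227 + 1.78×203 + 12.37×86 = 281.48 + 361.34 + 1063.82 = 1706.64
ΣP(t=1)·Q(t=0) = 1.24×272 + 1.78×235 + 12.37×94 = 337.28 + 418.3 + 1162.78 = 1918.36
Index = 1706.64 / 1918.36 × 100 = 88.9635

88.96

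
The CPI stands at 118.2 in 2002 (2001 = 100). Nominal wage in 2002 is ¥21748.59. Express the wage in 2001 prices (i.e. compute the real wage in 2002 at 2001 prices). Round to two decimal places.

Real = Nominal ÷ (Index/100) = 21748.59 ÷ (118.2/100)
     = 21748.59 ÷ 1.182 = 18399.8223

18399.82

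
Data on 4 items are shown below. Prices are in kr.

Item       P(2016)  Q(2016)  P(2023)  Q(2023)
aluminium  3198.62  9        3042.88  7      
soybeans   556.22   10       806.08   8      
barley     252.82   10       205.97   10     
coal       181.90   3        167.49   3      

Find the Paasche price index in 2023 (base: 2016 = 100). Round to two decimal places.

101.33

Paasche price index uses current-period quantities as weights.
ΣP(2023)·Q(2023) = 3042.88×7 + 806.08×8 + 205.97×10 + 167.49×3 = 21300.16 + 6448.64 + 2059.7 + 502.47 = 30310.97
ΣP(2016)·Q(2023) = 3198.62×7 + 556.22×8 + 252.82×10 + 181.90×3 = 22390.34 + 4449.76 + 2528.2 + 545.7 = 29914
Index = 30310.97 / 29914 × 100 = 101.3270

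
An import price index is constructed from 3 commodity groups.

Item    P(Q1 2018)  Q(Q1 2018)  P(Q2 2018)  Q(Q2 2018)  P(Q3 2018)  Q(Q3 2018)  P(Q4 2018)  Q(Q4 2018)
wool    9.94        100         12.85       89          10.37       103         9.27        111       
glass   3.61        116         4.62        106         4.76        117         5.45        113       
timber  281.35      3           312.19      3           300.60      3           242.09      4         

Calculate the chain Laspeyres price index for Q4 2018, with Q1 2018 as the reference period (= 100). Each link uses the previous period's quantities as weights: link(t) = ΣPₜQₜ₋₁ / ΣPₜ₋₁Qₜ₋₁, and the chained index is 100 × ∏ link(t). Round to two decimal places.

Link Q1 2018→Q2 2018:
ΣP(Q2 2018)Q(Q1 2018) = 12.85×100 + 4.62×116 + 312.19×3 = 1285 + 535.92 + 936.57 = 2757.49
ΣP(Q1 2018)Q(Q1 2018) = 9.94×100 + 3.61×116 + 281.35×3 = 994 + 418.76 + 844.05 = 2256.81
link = 2757.49/2256.81 = 1.221853
Link Q2 2018→Q3 2018:
ΣP(Q3 2018)Q(Q2 2018) = 10.37×89 + 4.76×106 + 300.60×3 = 922.93 + 504.56 + 901.8 = 2329.29
ΣP(Q2 2018)Q(Q2 2018) = 12.85×89 + 4.62×106 + 312.19×3 = 1143.65 + 489.72 + 936.57 = 2569.94
link = 2329.29/2569.94 = 0.906360
Link Q3 2018→Q4 2018:
ΣP(Q4 2018)Q(Q3 2018) = 9.27×103 + 5.45×117 + 242.09×3 = 954.81 + 637.65 + 726.27 = 2318.73
ΣP(Q3 2018)Q(Q3 2018) = 10.37×103 + 4.76×117 + 300.60×3 = 1068.11 + 556.92 + 901.8 = 2526.83
link = 2318.73/2526.83 = 0.917644
Chained index = 100 × 1.221853 × 0.906360 × 0.917644 = 101.6234

101.62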